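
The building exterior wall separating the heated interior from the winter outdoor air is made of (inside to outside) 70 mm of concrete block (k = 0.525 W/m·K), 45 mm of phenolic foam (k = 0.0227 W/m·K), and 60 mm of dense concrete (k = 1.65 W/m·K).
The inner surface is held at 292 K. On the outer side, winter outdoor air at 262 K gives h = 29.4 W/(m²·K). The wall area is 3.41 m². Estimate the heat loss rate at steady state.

Using the resistance-network approach (series):
R_concrete block = L/(kA) = 0.07/(0.525×3.41) = 0.0391 K/W
R_phenolic foam = L/(kA) = 0.045/(0.0227×3.41) = 0.5813 K/W
R_dense concrete = L/(kA) = 0.06/(1.65×3.41) = 0.01066 K/W
R_outer film = 1/(h_o·A) = 1/(29.4×3.41) = 0.009975 K/W
R_total = 0.6411 K/W
Q = ΔT / R_total = 30 / 0.6411

Q ≈ 46.8 W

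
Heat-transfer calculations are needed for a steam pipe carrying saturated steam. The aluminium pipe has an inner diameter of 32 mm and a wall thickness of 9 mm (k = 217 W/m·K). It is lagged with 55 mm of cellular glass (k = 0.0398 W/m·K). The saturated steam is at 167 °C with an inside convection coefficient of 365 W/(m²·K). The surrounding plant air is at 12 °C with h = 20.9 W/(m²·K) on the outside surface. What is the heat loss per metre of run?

Cylindrical conduction, so R = ln(r₂/r₁)/(2πkL) per layer, in series:
R_inner film = 1/(h_i·2πr₁L) = 1/(365×2π×0.016×1) = 0.02725 K/W
R_aluminium pipe wall = ln(25/16)/(2π×217×1) = 3.273×10^-4 K/W
R_cellular glass = ln(80/25)/(2π×0.0398×1) = 4.651 K/W
R_outer film = 1/(h_o·2πr_oL) = 1/(20.9×2π×0.08×1) = 0.09519 K/W
R_total = 4.774 K/W
Q = ΔT/R_total = 155/4.774

q′ ≈ 32.5 W/m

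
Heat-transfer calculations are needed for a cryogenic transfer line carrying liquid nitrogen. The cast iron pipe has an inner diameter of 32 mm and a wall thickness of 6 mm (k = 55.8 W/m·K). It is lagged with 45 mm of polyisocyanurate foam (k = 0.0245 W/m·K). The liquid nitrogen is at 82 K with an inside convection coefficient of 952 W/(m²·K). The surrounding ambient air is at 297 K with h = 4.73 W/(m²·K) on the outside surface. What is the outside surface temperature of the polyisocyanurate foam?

T ≈ 283 K

Per-layer cylindrical resistances, series-summed:
R_inner film = 1/(h_i·2πr₁L) = 1/(952×2π×0.016×1) = 0.01045 K/W
R_cast iron pipe wall = ln(22/16)/(2π×55.8×1) = 9.083×10^-4 K/W
R_polyisocyanurate foam = ln(67/22)/(2π×0.0245×1) = 7.234 K/W
R_outer film = 1/(h_o·2πr_oL) = 1/(4.73×2π×0.067×1) = 0.5022 K/W
R_total = 7.748 K/W
Q = ΔT/R_total = 215/7.748
Q = 27.7 W/m
T_interface = T_inner + Q·ΣR(inner→interface) = 82 + 27.7×7.246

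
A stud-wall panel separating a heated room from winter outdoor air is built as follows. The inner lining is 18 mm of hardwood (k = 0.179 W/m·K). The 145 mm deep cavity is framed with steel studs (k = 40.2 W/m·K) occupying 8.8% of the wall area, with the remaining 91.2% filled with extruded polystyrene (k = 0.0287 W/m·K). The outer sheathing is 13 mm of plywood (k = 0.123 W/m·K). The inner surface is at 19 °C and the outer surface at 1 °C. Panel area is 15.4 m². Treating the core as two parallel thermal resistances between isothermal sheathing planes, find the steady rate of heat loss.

Sheathing layers in series; stud and cavity paths in parallel between them.
R_inner = 0.018/(0.179×15.4) = 0.00653 K/W
R_stud  = 0.145/(40.2×0.088×15.4) = 0.002662 K/W
R_cav   = 0.145/(0.0287×0.912×15.4) = 0.3597 K/W
1/R_core = 1/R_stud + 1/R_cav → R_core = 0.002642 K/W
R_outer = 0.013/(0.123×15.4) = 0.006863 K/W
R_total = 0.01603 K/W
Q = ΔT/R_total = 18/0.01603

Q ≈ 1120 W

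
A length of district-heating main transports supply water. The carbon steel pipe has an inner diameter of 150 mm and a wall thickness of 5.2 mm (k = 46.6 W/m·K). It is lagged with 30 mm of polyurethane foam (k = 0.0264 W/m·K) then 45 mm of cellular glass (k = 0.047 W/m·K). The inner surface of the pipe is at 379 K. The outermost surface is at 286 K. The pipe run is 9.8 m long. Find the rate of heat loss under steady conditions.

Treating each annulus and film as a series resistance:
R_carbon steel pipe wall = ln(80.2/75)/(2π×46.6×9.8) = 2.336×10^-5 K/W
R_polyurethane foam = ln(110.2/80.2)/(2π×0.0264×9.8) = 0.1955 K/W
R_cellular glass = ln(155.2/110.2)/(2π×0.047×9.8) = 0.1183 K/W
R_total = 0.3138 K/W
Q = ΔT/R_total = 93/0.3138

Q ≈ 296 W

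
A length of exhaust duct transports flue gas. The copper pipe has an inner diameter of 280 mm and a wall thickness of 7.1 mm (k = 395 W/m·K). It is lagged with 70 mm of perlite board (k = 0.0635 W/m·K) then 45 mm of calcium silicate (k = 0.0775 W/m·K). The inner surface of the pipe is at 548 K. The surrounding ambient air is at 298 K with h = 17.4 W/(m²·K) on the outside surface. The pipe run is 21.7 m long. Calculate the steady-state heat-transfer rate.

Q ≈ 3880 W

For a radial system each layer contributes R = ln(r_out/r_in)/(2πkL); films add R = 1/(hA).
R_copper pipe wall = ln(147.1/140)/(2π×395×21.7) = 9.186×10^-7 K/W
R_perlite board = ln(217.1/147.1)/(2π×0.0635×21.7) = 0.04496 K/W
R_calcium silicate = ln(262.1/217.1)/(2π×0.0775×21.7) = 0.01783 K/W
R_outer film = 1/(h_o·2πr_oL) = 1/(17.4×2π×0.2621×21.7) = 0.001608 K/W
R_total = 0.06439 K/W
Q = ΔT/R_total = 250/0.06439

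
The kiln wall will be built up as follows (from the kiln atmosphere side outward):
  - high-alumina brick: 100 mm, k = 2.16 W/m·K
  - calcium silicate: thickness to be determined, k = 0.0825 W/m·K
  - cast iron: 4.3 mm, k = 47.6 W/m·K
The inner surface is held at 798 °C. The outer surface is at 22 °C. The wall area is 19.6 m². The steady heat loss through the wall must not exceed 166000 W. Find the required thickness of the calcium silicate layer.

L ≈ 3.73 mm

Series thermal resistances:
R_high-alumina brick = L/(kA) = 0.1/(2.16×19.6) = 0.002362 K/W
R_cast iron = L/(kA) = 0.0043/(47.6×19.6) = 4.609×10^-6 K/W
Sum of the known resistances R_other = 0.002367 K/W
Required total resistance R_tot = ΔT/Q_allow = 776/166000 = 0.004675 K/W
R_calcium silicate = R_tot − R_other = 0.002308 K/W
L = R·k·A = 0.002308×0.0825×19.6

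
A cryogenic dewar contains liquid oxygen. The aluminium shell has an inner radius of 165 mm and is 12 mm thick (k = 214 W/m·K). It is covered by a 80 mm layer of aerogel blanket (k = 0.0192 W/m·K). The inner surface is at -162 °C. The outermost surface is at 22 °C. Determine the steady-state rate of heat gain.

Radial (spherical) resistances in series:
R_aluminium shell = (1/0.165 − 1/0.177)/(4π×214) = 1.528×10^-4 K/W
R_aerogel blanket = (1/0.177 − 1/0.257)/(4π×0.0192) = 7.289 K/W
R_total = 7.289 K/W
Q = ΔT/R_total = 184/7.289

Q ≈ 25.2 W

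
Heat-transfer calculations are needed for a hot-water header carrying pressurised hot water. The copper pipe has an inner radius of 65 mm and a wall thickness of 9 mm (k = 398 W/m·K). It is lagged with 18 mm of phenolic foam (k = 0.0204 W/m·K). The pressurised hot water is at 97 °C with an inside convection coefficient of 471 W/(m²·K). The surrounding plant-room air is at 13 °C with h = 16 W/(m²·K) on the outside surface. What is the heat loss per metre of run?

Per-layer cylindrical resistances, series-summed:
R_inner film = 1/(h_i·2πr₁L) = 1/(471×2π×0.065×1) = 0.005199 K/W
R_copper pipe wall = ln(74/65)/(2π×398×1) = 5.186×10^-5 K/W
R_phenolic foam = ln(92/74)/(2π×0.0204×1) = 1.699 K/W
R_outer film = 1/(h_o·2πr_oL) = 1/(16×2π×0.092×1) = 0.1081 K/W
R_total = 1.812 K/W
Q = ΔT/R_total = 84/1.812

q′ ≈ 46.4 W/m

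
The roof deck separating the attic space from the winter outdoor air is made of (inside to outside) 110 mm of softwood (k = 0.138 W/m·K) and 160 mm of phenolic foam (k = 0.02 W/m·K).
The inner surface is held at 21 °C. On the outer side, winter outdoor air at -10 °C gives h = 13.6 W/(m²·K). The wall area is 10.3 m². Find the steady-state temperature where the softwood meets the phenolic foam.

Thermal resistances in series:
R_softwood = L/(kA) = 0.11/(0.138×10.3) = 0.07739 K/W
R_phenolic foam = L/(kA) = 0.16/(0.02×10.3) = 0.7767 K/W
R_outer film = 1/(h_o·A) = 1/(13.6×10.3) = 0.007139 K/W
R_total = 0.8612 K/W;  Q = ΔT/R_total = 31/0.8612 = 36 W
T_interface = T_inner − Q·ΣR(inner→interface) = 21 − 36×0.07739

T ≈ 18.2 °C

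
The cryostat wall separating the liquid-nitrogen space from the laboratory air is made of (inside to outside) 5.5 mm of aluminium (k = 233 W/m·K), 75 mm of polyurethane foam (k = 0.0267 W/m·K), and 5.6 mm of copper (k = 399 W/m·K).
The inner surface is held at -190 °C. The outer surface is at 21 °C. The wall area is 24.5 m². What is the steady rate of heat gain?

Q ≈ 1840 W

Thermal resistances in series:
R_aluminium = L/(kA) = 0.0055/(233×24.5) = 9.635×10^-7 K/W
R_polyurethane foam = L/(kA) = 0.075/(0.0267×24.5) = 0.1147 K/W
R_copper = L/(kA) = 0.0056/(399×24.5) = 5.729×10^-7 K/W
R_total = 0.1147 K/W
Q = ΔT / R_total = 211 / 0.1147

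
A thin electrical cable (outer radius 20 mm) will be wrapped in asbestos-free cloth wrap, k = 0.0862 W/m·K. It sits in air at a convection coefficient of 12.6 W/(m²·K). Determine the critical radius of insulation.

r_cr ≈ 6.84 mm

For a cylinder r_cr = k/h = 0.0862/12.6
r_cr = 6.84 mm; since the bare radius (20 mm) is above r_cr, any added insulation will reduce heat loss.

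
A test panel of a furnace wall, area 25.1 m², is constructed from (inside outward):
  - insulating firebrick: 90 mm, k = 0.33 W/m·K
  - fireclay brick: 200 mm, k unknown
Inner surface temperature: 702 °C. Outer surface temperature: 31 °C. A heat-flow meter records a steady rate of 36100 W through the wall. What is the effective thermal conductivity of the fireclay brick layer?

Using the resistance-network approach (series):
R_insulating firebrick = L/(kA) = 0.09/(0.33×25.1) = 0.01087 K/W
Sum of known resistances R_other = 0.01087 K/W
Total R = ΔT/Q = 671/36100 = 0.01859 K/W
R_fireclay brick = R_total − R_other = 0.007722 K/W
k = L/(R·A) = 0.2/(0.007722×25.1)

k ≈ 1.03 W/(m·K)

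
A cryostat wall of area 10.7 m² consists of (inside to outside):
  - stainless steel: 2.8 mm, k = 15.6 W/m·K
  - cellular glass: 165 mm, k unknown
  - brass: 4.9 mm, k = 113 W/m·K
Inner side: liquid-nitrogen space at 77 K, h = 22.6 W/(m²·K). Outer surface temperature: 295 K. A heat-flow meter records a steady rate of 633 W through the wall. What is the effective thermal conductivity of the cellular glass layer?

k ≈ 0.0453 W/(m·K)

Series thermal resistances:
R_inner film = 1/(h_i·A) = 1/(22.6×10.7) = 0.004135 K/W
R_stainless steel = L/(kA) = 0.0028/(15.6×10.7) = 1.677×10^-5 K/W
R_brass = L/(kA) = 0.0049/(113×10.7) = 4.053×10^-6 K/W
Sum of known resistances R_other = 0.004156 K/W
Total R = ΔT/Q = 218/633 = 0.3444 K/W
R_cellular glass = R_total − R_other = 0.3402 K/W
k = L/(R·A) = 0.165/(0.3402×10.7)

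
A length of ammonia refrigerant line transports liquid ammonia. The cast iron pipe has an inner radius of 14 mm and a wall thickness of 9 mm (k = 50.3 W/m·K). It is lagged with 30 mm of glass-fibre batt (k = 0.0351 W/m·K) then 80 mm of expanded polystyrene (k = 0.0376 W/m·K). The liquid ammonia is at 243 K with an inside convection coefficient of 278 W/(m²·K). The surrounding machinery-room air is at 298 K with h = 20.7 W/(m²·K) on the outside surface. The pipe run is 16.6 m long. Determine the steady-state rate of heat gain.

For a radial system each layer contributes R = ln(r_out/r_in)/(2πkL); films add R = 1/(hA).
R_inner film = 1/(h_i·2πr₁L) = 1/(278×2π×0.014×16.6) = 0.002463 K/W
R_cast iron pipe wall = ln(23/14)/(2π×50.3×16.6) = 9.463×10^-5 K/W
R_glass-fibre batt = ln(53/23)/(2π×0.0351×16.6) = 0.228 K/W
R_expanded polystyrene = ln(133/53)/(2π×0.0376×16.6) = 0.2346 K/W
R_outer film = 1/(h_o·2πr_oL) = 1/(20.7×2π×0.133×16.6) = 0.003482 K/W
R_total = 0.4687 K/W
Q = ΔT/R_total = 55/0.4687

Q ≈ 117 W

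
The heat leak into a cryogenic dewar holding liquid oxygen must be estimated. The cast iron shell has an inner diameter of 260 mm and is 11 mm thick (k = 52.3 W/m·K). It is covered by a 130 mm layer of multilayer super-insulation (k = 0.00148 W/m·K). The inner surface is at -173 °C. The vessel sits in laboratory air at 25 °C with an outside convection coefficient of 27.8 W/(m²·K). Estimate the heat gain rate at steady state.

Spherical conduction: R = (1/r_in − 1/r_out)/(4πk) per layer; series-sum.
R_cast iron shell = (1/0.13 − 1/0.141)/(4π×52.3) = 9.131×10^-4 K/W
R_multilayer super-insulation = (1/0.141 − 1/0.271)/(4π×0.00148) = 182.9 K/W
R_outer film = 1/(h·4πr_o²) = 1/(27.8×4π×0.271²) = 0.03898 K/W
R_total = 183 K/W
Q = ΔT/R_total = 198/183

Q ≈ 1.08 W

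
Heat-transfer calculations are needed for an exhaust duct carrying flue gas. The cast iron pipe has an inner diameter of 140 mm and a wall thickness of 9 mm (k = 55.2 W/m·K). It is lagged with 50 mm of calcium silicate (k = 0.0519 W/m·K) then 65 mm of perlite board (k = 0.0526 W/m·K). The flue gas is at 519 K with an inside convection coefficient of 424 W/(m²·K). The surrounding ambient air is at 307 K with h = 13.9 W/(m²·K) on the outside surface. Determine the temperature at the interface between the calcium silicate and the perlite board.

Cylindrical conduction, so R = ln(r₂/r₁)/(2πkL) per layer, in series:
R_inner film = 1/(h_i·2πr₁L) = 1/(424×2π×0.07×1) = 0.005362 K/W
R_cast iron pipe wall = ln(79/70)/(2π×55.2×1) = 3.487×10^-4 K/W
R_calcium silicate = ln(129/79)/(2π×0.0519×1) = 1.504 K/W
R_perlite board = ln(194/129)/(2π×0.0526×1) = 1.235 K/W
R_outer film = 1/(h_o·2πr_oL) = 1/(13.9×2π×0.194×1) = 0.05902 K/W
R_total = 2.803 K/W
Q = ΔT/R_total = 212/2.803
Q = 75.6 W/m
T_interface = T_inner − Q·ΣR(inner→interface) = 519 − 75.6×1.509

T ≈ 405 K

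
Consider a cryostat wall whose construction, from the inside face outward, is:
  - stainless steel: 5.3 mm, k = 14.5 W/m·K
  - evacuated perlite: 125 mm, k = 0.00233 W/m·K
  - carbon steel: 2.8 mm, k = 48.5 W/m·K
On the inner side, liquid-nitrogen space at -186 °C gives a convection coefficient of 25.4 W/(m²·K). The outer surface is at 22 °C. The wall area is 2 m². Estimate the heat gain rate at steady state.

Treating each layer as a thermal resistance in series:
R_inner film = 1/(h_i·A) = 1/(25.4×2) = 0.01969 K/W
R_stainless steel = L/(kA) = 0.0053/(14.5×2) = 1.828×10^-4 K/W
R_evacuated perlite = L/(kA) = 0.125/(0.00233×2) = 26.82 K/W
R_carbon steel = L/(kA) = 0.0028/(48.5×2) = 2.887×10^-5 K/W
R_total = 26.84 K/W
Q = ΔT / R_total = 208 / 26.84

Q ≈ 7.75 W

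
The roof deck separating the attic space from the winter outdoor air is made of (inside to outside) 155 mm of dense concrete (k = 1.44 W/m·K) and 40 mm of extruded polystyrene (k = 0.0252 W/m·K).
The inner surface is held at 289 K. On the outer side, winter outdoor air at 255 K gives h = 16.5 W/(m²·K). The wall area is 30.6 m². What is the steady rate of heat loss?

Series thermal resistances:
R_dense concrete = L/(kA) = 0.155/(1.44×30.6) = 0.003518 K/W
R_extruded polystyrene = L/(kA) = 0.04/(0.0252×30.6) = 0.05187 K/W
R_outer film = 1/(h_o·A) = 1/(16.5×30.6) = 0.001981 K/W
R_total = 0.05737 K/W
Q = ΔT / R_total = 34 / 0.05737

Q ≈ 593 W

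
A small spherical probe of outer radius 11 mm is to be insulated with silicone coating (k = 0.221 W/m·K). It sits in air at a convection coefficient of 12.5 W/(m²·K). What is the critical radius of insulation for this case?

For a sphere r_cr = 2k/h = 2×0.221/12.5
r_cr = 35.4 mm; since the bare radius (11 mm) is below r_cr, adding a thin layer of insulation will *increase* heat loss.

r_cr ≈ 35.4 mm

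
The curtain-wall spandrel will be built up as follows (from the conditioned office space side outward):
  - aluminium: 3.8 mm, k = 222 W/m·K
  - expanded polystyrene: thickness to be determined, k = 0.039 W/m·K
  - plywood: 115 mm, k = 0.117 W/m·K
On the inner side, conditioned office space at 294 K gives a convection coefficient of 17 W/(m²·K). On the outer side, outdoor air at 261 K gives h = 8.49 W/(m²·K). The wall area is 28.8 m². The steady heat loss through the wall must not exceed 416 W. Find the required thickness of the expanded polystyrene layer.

L ≈ 43.9 mm

Model the wall as resistances in series:
R_inner film = 1/(h_i·A) = 1/(17×28.8) = 0.002042 K/W
R_aluminium = L/(kA) = 0.0038/(222×28.8) = 5.943×10^-7 K/W
R_plywood = L/(kA) = 0.115/(0.117×28.8) = 0.03413 K/W
R_outer film = 1/(h_o·A) = 1/(8.49×28.8) = 0.00409 K/W
Sum of the known resistances R_other = 0.04026 K/W
Required total resistance R_tot = ΔT/Q_allow = 33/416 = 0.07933 K/W
R_expanded polystyrene = R_tot − R_other = 0.03907 K/W
L = R·k·A = 0.03907×0.039×28.8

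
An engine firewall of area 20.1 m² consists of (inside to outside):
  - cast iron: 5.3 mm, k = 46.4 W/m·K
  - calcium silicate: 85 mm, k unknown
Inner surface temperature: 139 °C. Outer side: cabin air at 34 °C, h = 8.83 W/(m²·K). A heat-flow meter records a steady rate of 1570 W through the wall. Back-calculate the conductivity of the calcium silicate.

k ≈ 0.0691 W/(m·K)

Treating each layer as a thermal resistance in series:
R_cast iron = L/(kA) = 0.0053/(46.4×20.1) = 5.683×10^-6 K/W
R_outer film = 1/(h_o·A) = 1/(8.83×20.1) = 0.005634 K/W
Sum of known resistances R_other = 0.00564 K/W
Total R = ΔT/Q = 105/1570 = 0.06688 K/W
R_calcium silicate = R_total − R_other = 0.06124 K/W
k = L/(R·A) = 0.085/(0.06124×20.1)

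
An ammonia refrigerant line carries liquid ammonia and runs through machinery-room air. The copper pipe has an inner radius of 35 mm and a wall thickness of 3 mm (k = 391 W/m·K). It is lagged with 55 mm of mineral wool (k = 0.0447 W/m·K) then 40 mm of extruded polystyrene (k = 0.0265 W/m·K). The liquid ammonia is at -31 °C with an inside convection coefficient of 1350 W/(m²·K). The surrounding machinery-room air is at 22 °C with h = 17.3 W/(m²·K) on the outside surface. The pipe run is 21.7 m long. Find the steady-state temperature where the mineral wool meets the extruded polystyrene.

For a radial system each layer contributes R = ln(r_out/r_in)/(2πkL); films add R = 1/(hA).
R_inner film = 1/(h_i·2πr₁L) = 1/(1350×2π×0.035×21.7) = 1.552×10^-4 K/W
R_copper pipe wall = ln(38/35)/(2π×391×21.7) = 1.543×10^-6 K/W
R_mineral wool = ln(93/38)/(2π×0.0447×21.7) = 0.1469 K/W
R_extruded polystyrene = ln(133/93)/(2π×0.0265×21.7) = 0.09901 K/W
R_outer film = 1/(h_o·2πr_oL) = 1/(17.3×2π×0.133×21.7) = 0.003188 K/W
R_total = 0.2492 K/W
Q = ΔT/R_total = 53/0.2492
Q = 213 W
T_interface = T_inner + Q·ΣR(inner→interface) = -31 + 213×0.147

T ≈ 0.265 °C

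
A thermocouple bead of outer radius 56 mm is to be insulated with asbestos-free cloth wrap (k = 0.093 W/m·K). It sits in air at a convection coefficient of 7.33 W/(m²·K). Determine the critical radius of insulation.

r_cr ≈ 25.4 mm

For a sphere r_cr = 2k/h = 2×0.093/7.33
r_cr = 25.4 mm; since the bare radius (56 mm) is above r_cr, any added insulation will reduce heat loss.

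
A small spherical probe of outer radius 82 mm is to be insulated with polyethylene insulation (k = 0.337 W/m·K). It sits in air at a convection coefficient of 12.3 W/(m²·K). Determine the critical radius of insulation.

r_cr ≈ 54.8 mm

For a sphere r_cr = 2k/h = 2×0.337/12.3
r_cr = 54.8 mm; since the bare radius (82 mm) is above r_cr, any added insulation will reduce heat loss.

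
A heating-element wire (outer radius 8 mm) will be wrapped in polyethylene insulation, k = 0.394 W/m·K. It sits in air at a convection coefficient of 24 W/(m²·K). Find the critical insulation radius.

r_cr ≈ 16.4 mm

For a cylinder r_cr = k/h = 0.394/24
r_cr = 16.4 mm; since the bare radius (8 mm) is below r_cr, adding a thin layer of insulation will *increase* heat loss.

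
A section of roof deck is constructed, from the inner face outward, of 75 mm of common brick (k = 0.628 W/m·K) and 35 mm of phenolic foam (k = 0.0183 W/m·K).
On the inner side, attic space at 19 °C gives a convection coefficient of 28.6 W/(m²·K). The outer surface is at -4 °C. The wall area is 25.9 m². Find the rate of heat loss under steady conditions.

Q ≈ 288 W

Thermal resistances in series:
R_inner film = 1/(h_i·A) = 1/(28.6×25.9) = 0.00135 K/W
R_common brick = L/(kA) = 0.075/(0.628×25.9) = 0.004611 K/W
R_phenolic foam = L/(kA) = 0.035/(0.0183×25.9) = 0.07384 K/W
R_total = 0.07981 K/W
Q = ΔT / R_total = 23 / 0.07981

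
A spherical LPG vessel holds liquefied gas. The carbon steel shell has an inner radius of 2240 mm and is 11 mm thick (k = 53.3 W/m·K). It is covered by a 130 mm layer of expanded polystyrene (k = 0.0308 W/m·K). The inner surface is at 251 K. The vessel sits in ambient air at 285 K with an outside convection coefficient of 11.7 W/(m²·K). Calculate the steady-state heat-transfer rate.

Radial (spherical) resistances in series:
R_carbon steel shell = (1/2.24 − 1/2.251)/(4π×53.3) = 3.257×10^-6 K/W
R_expanded polystyrene = (1/2.251 − 1/2.381)/(4π×0.0308) = 0.06267 K/W
R_outer film = 1/(h·4πr_o²) = 1/(11.7×4π×2.381²) = 0.0012 K/W
R_total = 0.06387 K/W
Q = ΔT/R_total = 34/0.06387

Q ≈ 532 W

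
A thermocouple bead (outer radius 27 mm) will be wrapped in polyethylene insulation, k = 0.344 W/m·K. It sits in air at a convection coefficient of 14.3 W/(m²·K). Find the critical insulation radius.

r_cr ≈ 48.1 mm

For a sphere r_cr = 2k/h = 2×0.344/14.3
r_cr = 48.1 mm; since the bare radius (27 mm) is below r_cr, adding a thin layer of insulation will *increase* heat loss.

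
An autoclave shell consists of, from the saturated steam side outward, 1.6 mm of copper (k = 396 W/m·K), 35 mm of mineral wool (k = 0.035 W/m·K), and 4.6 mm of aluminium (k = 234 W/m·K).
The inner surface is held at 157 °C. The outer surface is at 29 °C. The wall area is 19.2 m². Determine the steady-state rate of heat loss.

Q ≈ 2460 W

Using the resistance-network approach (series):
R_copper = L/(kA) = 0.0016/(396×19.2) = 2.104×10^-7 K/W
R_mineral wool = L/(kA) = 0.035/(0.035×19.2) = 0.05208 K/W
R_aluminium = L/(kA) = 0.0046/(234×19.2) = 1.024×10^-6 K/W
R_total = 0.05208 K/W
Q = ΔT / R_total = 128 / 0.05208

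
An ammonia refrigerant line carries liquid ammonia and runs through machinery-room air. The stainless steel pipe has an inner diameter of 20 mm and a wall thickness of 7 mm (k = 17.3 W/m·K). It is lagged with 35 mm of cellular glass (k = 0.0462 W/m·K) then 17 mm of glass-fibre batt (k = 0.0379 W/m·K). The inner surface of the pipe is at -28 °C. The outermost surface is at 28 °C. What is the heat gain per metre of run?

q′ ≈ 11.1 W/m

Treating each annulus and film as a series resistance:
R_stainless steel pipe wall = ln(17/10)/(2π×17.3×1) = 0.004882 K/W
R_cellular glass = ln(52/17)/(2π×0.0462×1) = 3.852 K/W
R_glass-fibre batt = ln(69/52)/(2π×0.0379×1) = 1.188 K/W
R_total = 5.044 K/W
Q = ΔT/R_total = 56/5.044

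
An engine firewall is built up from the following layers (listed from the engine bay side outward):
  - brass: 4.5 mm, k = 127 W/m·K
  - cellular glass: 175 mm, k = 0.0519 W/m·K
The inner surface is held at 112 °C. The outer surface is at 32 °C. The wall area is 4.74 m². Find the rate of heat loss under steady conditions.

Series thermal resistances:
R_brass = L/(kA) = 0.0045/(127×4.74) = 7.475×10^-6 K/W
R_cellular glass = L/(kA) = 0.175/(0.0519×4.74) = 0.7114 K/W
R_total = 0.7114 K/W
Q = ΔT / R_total = 80 / 0.7114

Q ≈ 112 W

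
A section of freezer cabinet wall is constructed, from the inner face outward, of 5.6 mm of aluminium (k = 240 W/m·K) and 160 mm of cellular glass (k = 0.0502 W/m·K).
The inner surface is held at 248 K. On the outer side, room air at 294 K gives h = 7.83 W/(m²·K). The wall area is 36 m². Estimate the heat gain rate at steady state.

Series thermal resistances:
R_aluminium = L/(kA) = 0.0056/(240×36) = 6.481×10^-7 K/W
R_cellular glass = L/(kA) = 0.16/(0.0502×36) = 0.08853 K/W
R_outer film = 1/(h_o·A) = 1/(7.83×36) = 0.003548 K/W
R_total = 0.09208 K/W
Q = ΔT / R_total = 46 / 0.09208

Q ≈ 500 W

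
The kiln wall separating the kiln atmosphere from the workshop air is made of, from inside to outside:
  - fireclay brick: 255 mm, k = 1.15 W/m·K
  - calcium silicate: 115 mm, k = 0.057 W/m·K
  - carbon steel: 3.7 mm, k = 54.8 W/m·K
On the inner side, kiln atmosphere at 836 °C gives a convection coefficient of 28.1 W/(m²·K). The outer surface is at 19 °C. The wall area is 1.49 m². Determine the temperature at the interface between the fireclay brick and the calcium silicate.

Series thermal resistances:
R_inner film = 1/(h_i·A) = 1/(28.1×1.49) = 0.02388 K/W
R_fireclay brick = L/(kA) = 0.255/(1.15×1.49) = 0.1488 K/W
R_calcium silicate = L/(kA) = 0.115/(0.057×1.49) = 1.354 K/W
R_carbon steel = L/(kA) = 0.0037/(54.8×1.49) = 4.531×10^-5 K/W
R_total = 1.527 K/W;  Q = ΔT/R_total = 817/1.527 = 535.1 W
T_interface = T_inner − Q·ΣR(inner→interface) = 836 − 535×0.1727

T ≈ 744 °C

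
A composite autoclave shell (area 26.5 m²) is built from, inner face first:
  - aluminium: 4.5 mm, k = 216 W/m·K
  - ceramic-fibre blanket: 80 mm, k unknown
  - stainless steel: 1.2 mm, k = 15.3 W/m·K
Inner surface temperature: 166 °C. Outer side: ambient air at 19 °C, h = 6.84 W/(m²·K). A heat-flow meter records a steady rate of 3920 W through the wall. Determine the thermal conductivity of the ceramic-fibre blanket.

k ≈ 0.0944 W/(m·K)

Using the resistance-network approach (series):
R_aluminium = L/(kA) = 0.0045/(216×26.5) = 7.862×10^-7 K/W
R_stainless steel = L/(kA) = 0.0012/(15.3×26.5) = 2.96×10^-6 K/W
R_outer film = 1/(h_o·A) = 1/(6.84×26.5) = 0.005517 K/W
Sum of known resistances R_other = 0.005521 K/W
Total R = ΔT/Q = 147/3920 = 0.0375 K/W
R_ceramic-fibre blanket = R_total − R_other = 0.03198 K/W
k = L/(R·A) = 0.08/(0.03198×26.5)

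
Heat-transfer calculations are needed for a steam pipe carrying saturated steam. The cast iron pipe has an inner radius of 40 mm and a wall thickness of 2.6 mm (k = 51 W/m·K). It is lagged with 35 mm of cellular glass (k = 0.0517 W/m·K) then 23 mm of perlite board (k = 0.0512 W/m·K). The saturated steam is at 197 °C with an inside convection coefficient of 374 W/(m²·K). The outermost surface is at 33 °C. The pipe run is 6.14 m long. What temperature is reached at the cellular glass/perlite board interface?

T ≈ 82.7 °C

For a radial system each layer contributes R = ln(r_out/r_in)/(2πkL); films add R = 1/(hA).
R_inner film = 1/(h_i·2πr₁L) = 1/(374×2π×0.04×6.14) = 0.001733 K/W
R_cast iron pipe wall = ln(42.6/40)/(2π×51×6.14) = 3.201×10^-5 K/W
R_cellular glass = ln(77.6/42.6)/(2π×0.0517×6.14) = 0.3007 K/W
R_perlite board = ln(100.6/77.6)/(2π×0.0512×6.14) = 0.1314 K/W
R_total = 0.4339 K/W
Q = ΔT/R_total = 164/0.4339
Q = 378 W
T_interface = T_inner − Q·ΣR(inner→interface) = 197 − 378×0.3024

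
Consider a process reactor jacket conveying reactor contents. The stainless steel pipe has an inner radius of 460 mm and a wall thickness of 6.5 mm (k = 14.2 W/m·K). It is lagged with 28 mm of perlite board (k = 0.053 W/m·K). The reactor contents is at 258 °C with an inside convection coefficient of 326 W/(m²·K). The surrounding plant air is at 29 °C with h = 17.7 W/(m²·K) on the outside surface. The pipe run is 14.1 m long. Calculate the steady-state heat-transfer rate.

Q ≈ 16600 W

Per-layer cylindrical resistances, series-summed:
R_inner film = 1/(h_i·2πr₁L) = 1/(326×2π×0.46×14.1) = 7.527×10^-5 K/W
R_stainless steel pipe wall = ln(466.5/460)/(2π×14.2×14.1) = 1.115×10^-5 K/W
R_perlite board = ln(494.5/466.5)/(2π×0.053×14.1) = 0.01241 K/W
R_outer film = 1/(h_o·2πr_oL) = 1/(17.7×2π×0.4945×14.1) = 0.00129 K/W
R_total = 0.01379 K/W
Q = ΔT/R_total = 229/0.01379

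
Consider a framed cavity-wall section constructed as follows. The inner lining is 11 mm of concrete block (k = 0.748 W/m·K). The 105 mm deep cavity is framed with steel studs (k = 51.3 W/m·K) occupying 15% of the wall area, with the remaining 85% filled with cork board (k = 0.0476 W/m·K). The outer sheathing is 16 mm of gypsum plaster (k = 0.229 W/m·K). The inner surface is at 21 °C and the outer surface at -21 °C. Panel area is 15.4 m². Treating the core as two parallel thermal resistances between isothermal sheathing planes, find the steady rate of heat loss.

Q ≈ 6590 W

Sheathing layers in series; stud and cavity paths in parallel between them.
R_inner = 0.011/(0.748×15.4) = 9.549×10^-4 K/W
R_stud  = 0.105/(51.3×0.15×15.4) = 8.861×10^-4 K/W
R_cav   = 0.105/(0.0476×0.85×15.4) = 0.1685 K/W
1/R_core = 1/R_stud + 1/R_cav → R_core = 8.814×10^-4 K/W
R_outer = 0.016/(0.229×15.4) = 0.004537 K/W
R_total = 0.006373 K/W
Q = ΔT/R_total = 42/0.006373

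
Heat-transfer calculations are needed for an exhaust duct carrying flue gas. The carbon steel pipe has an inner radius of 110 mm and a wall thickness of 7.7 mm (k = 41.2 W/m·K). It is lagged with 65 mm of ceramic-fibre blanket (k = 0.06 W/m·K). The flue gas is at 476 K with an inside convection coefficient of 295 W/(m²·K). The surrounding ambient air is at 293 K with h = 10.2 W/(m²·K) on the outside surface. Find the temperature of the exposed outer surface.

Radial resistances (cylindrical: R_cond = ln(r_o/r_i)/(2πkL), R_conv = 1/(h·2πrL)):
R_inner film = 1/(h_i·2πr₁L) = 1/(295×2π×0.11×1) = 0.004905 K/W
R_carbon steel pipe wall = ln(117.7/110)/(2π×41.2×1) = 2.614×10^-4 K/W
R_ceramic-fibre blanket = ln(182.7/117.7)/(2π×0.06×1) = 1.166 K/W
R_outer film = 1/(h_o·2πr_oL) = 1/(10.2×2π×0.1827×1) = 0.0854 K/W
R_total = 1.257 K/W
Q = ΔT/R_total = 183/1.257
Q = 146 W/m
T_interface = T_inner − Q·ΣR(inner→interface) = 476 − 146×1.172

T ≈ 305 K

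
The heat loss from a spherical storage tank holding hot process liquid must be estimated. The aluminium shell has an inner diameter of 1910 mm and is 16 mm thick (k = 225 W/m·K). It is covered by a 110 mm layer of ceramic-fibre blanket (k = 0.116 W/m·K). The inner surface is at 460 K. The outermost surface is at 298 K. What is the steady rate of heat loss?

Q ≈ 2250 W

For a spherical shell R = (1/r₁ − 1/r₂)/(4πk); film R = 1/(h·4πr²). In series:
R_aluminium shell = (1/0.955 − 1/0.971)/(4π×225) = 6.102×10^-6 K/W
R_ceramic-fibre blanket = (1/0.971 − 1/1.081)/(4π×0.116) = 0.07189 K/W
R_total = 0.0719 K/W
Q = ΔT/R_total = 162/0.0719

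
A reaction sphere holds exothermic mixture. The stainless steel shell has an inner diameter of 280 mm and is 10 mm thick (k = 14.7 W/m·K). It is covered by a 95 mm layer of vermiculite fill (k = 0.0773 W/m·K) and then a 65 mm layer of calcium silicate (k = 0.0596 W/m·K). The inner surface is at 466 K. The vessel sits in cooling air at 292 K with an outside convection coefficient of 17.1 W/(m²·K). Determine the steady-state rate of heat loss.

Q ≈ 45.1 W

Radial (spherical) resistances in series:
R_stainless steel shell = (1/0.14 − 1/0.15)/(4π×14.7) = 0.002578 K/W
R_vermiculite fill = (1/0.15 − 1/0.245)/(4π×0.0773) = 2.661 K/W
R_calcium silicate = (1/0.245 − 1/0.31)/(4π×0.0596) = 1.143 K/W
R_outer film = 1/(h·4πr_o²) = 1/(17.1×4π×0.31²) = 0.04843 K/W
R_total = 3.855 K/W
Q = ΔT/R_total = 174/3.855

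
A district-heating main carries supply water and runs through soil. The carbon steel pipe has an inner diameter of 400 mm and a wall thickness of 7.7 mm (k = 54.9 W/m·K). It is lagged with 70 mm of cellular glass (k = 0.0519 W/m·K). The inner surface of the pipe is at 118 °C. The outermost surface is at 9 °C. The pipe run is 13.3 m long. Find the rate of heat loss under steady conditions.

For a radial system each layer contributes R = ln(r_out/r_in)/(2πkL); films add R = 1/(hA).
R_carbon steel pipe wall = ln(207.7/200)/(2π×54.9×13.3) = 8.234×10^-6 K/W
R_cellular glass = ln(277.7/207.7)/(2π×0.0519×13.3) = 0.06697 K/W
R_total = 0.06698 K/W
Q = ΔT/R_total = 109/0.06698

Q ≈ 1630 W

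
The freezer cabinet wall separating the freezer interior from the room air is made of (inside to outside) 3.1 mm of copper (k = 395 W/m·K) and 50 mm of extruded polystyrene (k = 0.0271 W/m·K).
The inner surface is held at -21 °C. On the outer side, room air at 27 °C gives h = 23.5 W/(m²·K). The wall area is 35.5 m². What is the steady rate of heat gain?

Thermal resistances in series:
R_copper = L/(kA) = 0.0031/(395×35.5) = 2.211×10^-7 K/W
R_extruded polystyrene = L/(kA) = 0.05/(0.0271×35.5) = 0.05197 K/W
R_outer film = 1/(h_o·A) = 1/(23.5×35.5) = 0.001199 K/W
R_total = 0.05317 K/W
Q = ΔT / R_total = 48 / 0.05317

Q ≈ 903 W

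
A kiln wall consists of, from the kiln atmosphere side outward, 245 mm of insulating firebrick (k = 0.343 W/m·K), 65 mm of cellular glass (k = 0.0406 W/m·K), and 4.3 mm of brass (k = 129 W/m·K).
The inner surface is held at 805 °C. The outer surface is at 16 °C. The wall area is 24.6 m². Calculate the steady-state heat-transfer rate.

Thermal resistances in series:
R_insulating firebrick = L/(kA) = 0.245/(0.343×24.6) = 0.02904 K/W
R_cellular glass = L/(kA) = 0.065/(0.0406×24.6) = 0.06508 K/W
R_brass = L/(kA) = 0.0043/(129×24.6) = 1.355×10^-6 K/W
R_total = 0.09412 K/W
Q = ΔT / R_total = 789 / 0.09412

Q ≈ 8380 W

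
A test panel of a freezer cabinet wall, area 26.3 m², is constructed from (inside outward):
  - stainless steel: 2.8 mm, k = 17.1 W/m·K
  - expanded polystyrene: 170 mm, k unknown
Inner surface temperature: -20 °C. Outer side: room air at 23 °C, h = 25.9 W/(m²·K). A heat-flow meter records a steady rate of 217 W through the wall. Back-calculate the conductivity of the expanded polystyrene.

Thermal resistances in series:
R_stainless steel = L/(kA) = 0.0028/(17.1×26.3) = 6.226×10^-6 K/W
R_outer film = 1/(h_o·A) = 1/(25.9×26.3) = 0.001468 K/W
Sum of known resistances R_other = 0.001474 K/W
Total R = ΔT/Q = 43/217 = 0.1982 K/W
R_expanded polystyrene = R_total − R_other = 0.1967 K/W
k = L/(R·A) = 0.17/(0.1967×26.3)

k ≈ 0.0329 W/(m·K)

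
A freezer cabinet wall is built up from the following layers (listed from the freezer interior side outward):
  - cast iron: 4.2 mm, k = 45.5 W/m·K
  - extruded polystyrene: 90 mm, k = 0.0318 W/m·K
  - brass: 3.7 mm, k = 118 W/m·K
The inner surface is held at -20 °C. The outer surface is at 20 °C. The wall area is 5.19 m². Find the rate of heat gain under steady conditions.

Q ≈ 73.3 W

Thermal resistances in series:
R_cast iron = L/(kA) = 0.0042/(45.5×5.19) = 1.779×10^-5 K/W
R_extruded polystyrene = L/(kA) = 0.09/(0.0318×5.19) = 0.5453 K/W
R_brass = L/(kA) = 0.0037/(118×5.19) = 6.042×10^-6 K/W
R_total = 0.5453 K/W
Q = ΔT / R_total = 40 / 0.5453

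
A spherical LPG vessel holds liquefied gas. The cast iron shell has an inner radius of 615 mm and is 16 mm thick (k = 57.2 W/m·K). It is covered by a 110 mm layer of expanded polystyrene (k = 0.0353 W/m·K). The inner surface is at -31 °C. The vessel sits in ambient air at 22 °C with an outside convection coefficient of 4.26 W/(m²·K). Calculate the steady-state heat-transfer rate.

Spherical conduction: R = (1/r_in − 1/r_out)/(4πk) per layer; series-sum.
R_cast iron shell = (1/0.615 − 1/0.631)/(4π×57.2) = 5.736×10^-5 K/W
R_expanded polystyrene = (1/0.631 − 1/0.741)/(4π×0.0353) = 0.5303 K/W
R_outer film = 1/(h·4πr_o²) = 1/(4.26×4π×0.741²) = 0.03402 K/W
R_total = 0.5644 K/W
Q = ΔT/R_total = 53/0.5644

Q ≈ 93.9 W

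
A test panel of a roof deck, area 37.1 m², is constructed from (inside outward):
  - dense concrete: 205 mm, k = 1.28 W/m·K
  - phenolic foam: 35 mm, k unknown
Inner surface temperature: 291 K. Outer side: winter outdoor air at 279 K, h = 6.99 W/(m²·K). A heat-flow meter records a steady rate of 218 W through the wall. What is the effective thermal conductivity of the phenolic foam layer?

Thermal resistances in series:
R_dense concrete = L/(kA) = 0.205/(1.28×37.1) = 0.004317 K/W
R_outer film = 1/(h_o·A) = 1/(6.99×37.1) = 0.003856 K/W
Sum of known resistances R_other = 0.008173 K/W
Total R = ΔT/Q = 12/218 = 0.05505 K/W
R_phenolic foam = R_total − R_other = 0.04687 K/W
k = L/(R·A) = 0.035/(0.04687×37.1)

k ≈ 0.0201 W/(m·K)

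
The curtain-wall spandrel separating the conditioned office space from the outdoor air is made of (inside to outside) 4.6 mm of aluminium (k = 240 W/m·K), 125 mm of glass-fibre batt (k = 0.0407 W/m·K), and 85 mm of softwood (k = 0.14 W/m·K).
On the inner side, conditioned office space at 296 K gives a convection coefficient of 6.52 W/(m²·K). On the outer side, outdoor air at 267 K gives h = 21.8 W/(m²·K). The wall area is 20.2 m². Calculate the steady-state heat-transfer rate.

Model the wall as resistances in series:
R_inner film = 1/(h_i·A) = 1/(6.52×20.2) = 0.007593 K/W
R_aluminium = L/(kA) = 0.0046/(240×20.2) = 9.488×10^-7 K/W
R_glass-fibre batt = L/(kA) = 0.125/(0.0407×20.2) = 0.152 K/W
R_softwood = L/(kA) = 0.085/(0.14×20.2) = 0.03006 K/W
R_outer film = 1/(h_o·A) = 1/(21.8×20.2) = 0.002271 K/W
R_total = 0.192 K/W
Q = ΔT / R_total = 29 / 0.192

Q ≈ 151 W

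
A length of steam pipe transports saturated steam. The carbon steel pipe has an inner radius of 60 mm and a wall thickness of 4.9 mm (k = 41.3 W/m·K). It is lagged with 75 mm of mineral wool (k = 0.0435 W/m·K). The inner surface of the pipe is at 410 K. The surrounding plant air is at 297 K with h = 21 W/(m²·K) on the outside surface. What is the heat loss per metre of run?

q′ ≈ 39.4 W/m

Treating each annulus and film as a series resistance:
R_carbon steel pipe wall = ln(64.9/60)/(2π×41.3×1) = 3.025×10^-4 K/W
R_mineral wool = ln(139.9/64.9)/(2π×0.0435×1) = 2.81 K/W
R_outer film = 1/(h_o·2πr_oL) = 1/(21×2π×0.1399×1) = 0.05417 K/W
R_total = 2.865 K/W
Q = ΔT/R_total = 113/2.865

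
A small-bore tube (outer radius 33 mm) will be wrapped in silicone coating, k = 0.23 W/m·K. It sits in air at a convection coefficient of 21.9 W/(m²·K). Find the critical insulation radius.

For a cylinder r_cr = k/h = 0.23/21.9
r_cr = 10.5 mm; since the bare radius (33 mm) is above r_cr, any added insulation will reduce heat loss.

r_cr ≈ 10.5 mm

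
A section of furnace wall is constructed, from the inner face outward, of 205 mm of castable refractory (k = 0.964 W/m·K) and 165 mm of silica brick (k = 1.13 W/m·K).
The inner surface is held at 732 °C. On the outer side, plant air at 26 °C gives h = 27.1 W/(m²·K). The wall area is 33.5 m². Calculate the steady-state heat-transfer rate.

Treating each layer as a thermal resistance in series:
R_castable refractory = L/(kA) = 0.205/(0.964×33.5) = 0.006348 K/W
R_silica brick = L/(kA) = 0.165/(1.13×33.5) = 0.004359 K/W
R_outer film = 1/(h_o·A) = 1/(27.1×33.5) = 0.001102 K/W
R_total = 0.01181 K/W
Q = ΔT / R_total = 706 / 0.01181

Q ≈ 59800 W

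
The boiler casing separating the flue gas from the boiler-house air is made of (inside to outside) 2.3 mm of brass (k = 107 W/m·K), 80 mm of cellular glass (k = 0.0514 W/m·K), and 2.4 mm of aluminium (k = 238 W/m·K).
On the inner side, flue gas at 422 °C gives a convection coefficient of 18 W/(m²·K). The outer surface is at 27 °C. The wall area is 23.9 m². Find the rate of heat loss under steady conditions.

Q ≈ 5860 W

Series thermal resistances:
R_inner film = 1/(h_i·A) = 1/(18×23.9) = 0.002325 K/W
R_brass = L/(kA) = 0.0023/(107×23.9) = 8.994×10^-7 K/W
R_cellular glass = L/(kA) = 0.08/(0.0514×23.9) = 0.06512 K/W
R_aluminium = L/(kA) = 0.0024/(238×23.9) = 4.219×10^-7 K/W
R_total = 0.06745 K/W
Q = ΔT / R_total = 395 / 0.06745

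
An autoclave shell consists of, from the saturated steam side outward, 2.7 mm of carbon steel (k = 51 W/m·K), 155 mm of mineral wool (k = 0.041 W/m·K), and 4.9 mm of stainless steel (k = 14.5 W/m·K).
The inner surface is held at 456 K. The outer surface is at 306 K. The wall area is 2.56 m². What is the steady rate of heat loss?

Series thermal resistances:
R_carbon steel = L/(kA) = 0.0027/(51×2.56) = 2.068×10^-5 K/W
R_mineral wool = L/(kA) = 0.155/(0.041×2.56) = 1.477 K/W
R_stainless steel = L/(kA) = 0.0049/(14.5×2.56) = 1.32×10^-4 K/W
R_total = 1.477 K/W
Q = ΔT / R_total = 150 / 1.477

Q ≈ 102 W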